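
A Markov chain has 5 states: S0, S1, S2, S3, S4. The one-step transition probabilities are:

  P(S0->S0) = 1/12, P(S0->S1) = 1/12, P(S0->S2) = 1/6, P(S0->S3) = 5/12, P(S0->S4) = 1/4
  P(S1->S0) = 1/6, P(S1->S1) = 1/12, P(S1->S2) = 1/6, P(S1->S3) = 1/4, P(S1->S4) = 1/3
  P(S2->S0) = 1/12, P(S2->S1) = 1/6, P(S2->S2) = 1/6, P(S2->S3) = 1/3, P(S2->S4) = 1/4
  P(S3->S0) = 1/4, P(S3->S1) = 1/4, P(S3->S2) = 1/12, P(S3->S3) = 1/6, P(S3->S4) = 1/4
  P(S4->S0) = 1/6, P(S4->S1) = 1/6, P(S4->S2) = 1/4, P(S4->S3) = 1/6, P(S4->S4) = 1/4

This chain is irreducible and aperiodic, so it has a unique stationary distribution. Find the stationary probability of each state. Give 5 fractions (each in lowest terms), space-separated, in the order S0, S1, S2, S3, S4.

Answer: 4193/26205 1403/8735 1467/8735 1300/5241 6902/26205

Derivation:
The stationary distribution satisfies pi = pi * P, i.e.:
  pi_S0 = 1/12*pi_S0 + 1/6*pi_S1 + 1/12*pi_S2 + 1/4*pi_S3 + 1/6*pi_S4
  pi_S1 = 1/12*pi_S0 + 1/12*pi_S1 + 1/6*pi_S2 + 1/4*pi_S3 + 1/6*pi_S4
  pi_S2 = 1/6*pi_S0 + 1/6*pi_S1 + 1/6*pi_S2 + 1/12*pi_S3 + 1/4*pi_S4
  pi_S3 = 5/12*pi_S0 + 1/4*pi_S1 + 1/3*pi_S2 + 1/6*pi_S3 + 1/6*pi_S4
  pi_S4 = 1/4*pi_S0 + 1/3*pi_S1 + 1/4*pi_S2 + 1/4*pi_S3 + 1/4*pi_S4
with normalization: pi_S0 + pi_S1 + pi_S2 + pi_S3 + pi_S4 = 1.

Using the first 4 balance equations plus normalization, the linear system A*pi = b is:
  [-11/12, 1/6, 1/12, 1/4, 1/6] . pi = 0
  [1/12, -11/12, 1/6, 1/4, 1/6] . pi = 0
  [1/6, 1/6, -5/6, 1/12, 1/4] . pi = 0
  [5/12, 1/4, 1/3, -5/6, 1/6] . pi = 0
  [1, 1, 1, 1, 1] . pi = 1

Solving yields:
  pi_S0 = 4193/26205
  pi_S1 = 1403/8735
  pi_S2 = 1467/8735
  pi_S3 = 1300/5241
  pi_S4 = 6902/26205

Verification (pi * P):
  4193/26205*1/12 + 1403/8735*1/6 + 1467/8735*1/12 + 1300/5241*1/4 + 6902/26205*1/6 = 4193/26205 = pi_S0  (ok)
  4193/26205*1/12 + 1403/8735*1/12 + 1467/8735*1/6 + 1300/5241*1/4 + 6902/26205*1/6 = 1403/8735 = pi_S1  (ok)
  4193/26205*1/6 + 1403/8735*1/6 + 1467/8735*1/6 + 1300/5241*1/12 + 6902/26205*1/4 = 1467/8735 = pi_S2  (ok)
  4193/26205*5/12 + 1403/8735*1/4 + 1467/8735*1/3 + 1300/5241*1/6 + 6902/26205*1/6 = 1300/5241 = pi_S3  (ok)
  4193/26205*1/4 + 1403/8735*1/3 + 1467/8735*1/4 + 1300/5241*1/4 + 6902/26205*1/4 = 6902/26205 = pi_S4  (ok)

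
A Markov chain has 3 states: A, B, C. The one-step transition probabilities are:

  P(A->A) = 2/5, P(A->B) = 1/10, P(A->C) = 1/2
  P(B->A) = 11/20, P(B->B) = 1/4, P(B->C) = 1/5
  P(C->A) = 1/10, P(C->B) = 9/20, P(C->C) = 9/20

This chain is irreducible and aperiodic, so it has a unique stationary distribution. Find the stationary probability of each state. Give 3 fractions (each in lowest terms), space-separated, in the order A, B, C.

The stationary distribution satisfies pi = pi * P, i.e.:
  pi_A = 2/5*pi_A + 11/20*pi_B + 1/10*pi_C
  pi_B = 1/10*pi_A + 1/4*pi_B + 9/20*pi_C
  pi_C = 1/2*pi_A + 1/5*pi_B + 9/20*pi_C
with normalization: pi_A + pi_B + pi_C = 1.

Using the first 2 balance equations plus normalization, the linear system A*pi = b is:
  [-3/5, 11/20, 1/10] . pi = 0
  [1/10, -3/4, 9/20] . pi = 0
  [1, 1, 1] . pi = 1

Solving yields:
  pi_A = 43/133
  pi_B = 16/57
  pi_C = 158/399

Verification (pi * P):
  43/133*2/5 + 16/57*11/20 + 158/399*1/10 = 43/133 = pi_A  (ok)
  43/133*1/10 + 16/57*1/4 + 158/399*9/20 = 16/57 = pi_B  (ok)
  43/133*1/2 + 16/57*1/5 + 158/399*9/20 = 158/399 = pi_C  (ok)

Answer: 43/133 16/57 158/399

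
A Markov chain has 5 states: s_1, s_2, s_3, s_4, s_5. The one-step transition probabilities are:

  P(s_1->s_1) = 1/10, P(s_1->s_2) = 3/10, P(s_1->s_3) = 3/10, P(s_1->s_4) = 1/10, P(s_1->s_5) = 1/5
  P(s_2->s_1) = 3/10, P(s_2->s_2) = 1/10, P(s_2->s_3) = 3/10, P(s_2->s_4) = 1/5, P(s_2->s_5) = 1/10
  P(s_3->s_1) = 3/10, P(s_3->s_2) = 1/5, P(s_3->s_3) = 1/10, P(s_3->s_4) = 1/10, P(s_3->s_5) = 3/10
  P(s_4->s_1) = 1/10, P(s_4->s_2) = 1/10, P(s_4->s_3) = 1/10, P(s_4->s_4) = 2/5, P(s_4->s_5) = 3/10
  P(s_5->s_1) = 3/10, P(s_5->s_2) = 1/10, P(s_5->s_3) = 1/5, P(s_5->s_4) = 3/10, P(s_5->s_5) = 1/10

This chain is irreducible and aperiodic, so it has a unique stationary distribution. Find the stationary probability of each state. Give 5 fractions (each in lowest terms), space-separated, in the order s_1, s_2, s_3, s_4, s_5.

Answer: 1168/5495 1781/10990 1074/5495 2469/10990 1128/5495

Derivation:
The stationary distribution satisfies pi = pi * P, i.e.:
  pi_s_1 = 1/10*pi_s_1 + 3/10*pi_s_2 + 3/10*pi_s_3 + 1/10*pi_s_4 + 3/10*pi_s_5
  pi_s_2 = 3/10*pi_s_1 + 1/10*pi_s_2 + 1/5*pi_s_3 + 1/10*pi_s_4 + 1/10*pi_s_5
  pi_s_3 = 3/10*pi_s_1 + 3/10*pi_s_2 + 1/10*pi_s_3 + 1/10*pi_s_4 + 1/5*pi_s_5
  pi_s_4 = 1/10*pi_s_1 + 1/5*pi_s_2 + 1/10*pi_s_3 + 2/5*pi_s_4 + 3/10*pi_s_5
  pi_s_5 = 1/5*pi_s_1 + 1/10*pi_s_2 + 3/10*pi_s_3 + 3/10*pi_s_4 + 1/10*pi_s_5
with normalization: pi_s_1 + pi_s_2 + pi_s_3 + pi_s_4 + pi_s_5 = 1.

Using the first 4 balance equations plus normalization, the linear system A*pi = b is:
  [-9/10, 3/10, 3/10, 1/10, 3/10] . pi = 0
  [3/10, -9/10, 1/5, 1/10, 1/10] . pi = 0
  [3/10, 3/10, -9/10, 1/10, 1/5] . pi = 0
  [1/10, 1/5, 1/10, -3/5, 3/10] . pi = 0
  [1, 1, 1, 1, 1] . pi = 1

Solving yields:
  pi_s_1 = 1168/5495
  pi_s_2 = 1781/10990
  pi_s_3 = 1074/5495
  pi_s_4 = 2469/10990
  pi_s_5 = 1128/5495

Verification (pi * P):
  1168/5495*1/10 + 1781/10990*3/10 + 1074/5495*3/10 + 2469/10990*1/10 + 1128/5495*3/10 = 1168/5495 = pi_s_1  (ok)
  1168/5495*3/10 + 1781/10990*1/10 + 1074/5495*1/5 + 2469/10990*1/10 + 1128/5495*1/10 = 1781/10990 = pi_s_2  (ok)
  1168/5495*3/10 + 1781/10990*3/10 + 1074/5495*1/10 + 2469/10990*1/10 + 1128/5495*1/5 = 1074/5495 = pi_s_3  (ok)
  1168/5495*1/10 + 1781/10990*1/5 + 1074/5495*1/10 + 2469/10990*2/5 + 1128/5495*3/10 = 2469/10990 = pi_s_4  (ok)
  1168/5495*1/5 + 1781/10990*1/10 + 1074/5495*3/10 + 2469/10990*3/10 + 1128/5495*1/10 = 1128/5495 = pi_s_5  (ok)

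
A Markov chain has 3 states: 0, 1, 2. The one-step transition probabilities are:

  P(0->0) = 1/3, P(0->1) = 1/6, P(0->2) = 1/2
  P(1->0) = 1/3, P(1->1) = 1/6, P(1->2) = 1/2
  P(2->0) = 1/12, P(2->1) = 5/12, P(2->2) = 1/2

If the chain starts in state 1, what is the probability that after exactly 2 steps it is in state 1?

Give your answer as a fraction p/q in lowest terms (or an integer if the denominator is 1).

Computing P^2 by repeated multiplication:
P^1 =
  0: [1/3, 1/6, 1/2]
  1: [1/3, 1/6, 1/2]
  2: [1/12, 5/12, 1/2]
P^2 =
  0: [5/24, 7/24, 1/2]
  1: [5/24, 7/24, 1/2]
  2: [5/24, 7/24, 1/2]

(P^2)[1 -> 1] = 7/24

Answer: 7/24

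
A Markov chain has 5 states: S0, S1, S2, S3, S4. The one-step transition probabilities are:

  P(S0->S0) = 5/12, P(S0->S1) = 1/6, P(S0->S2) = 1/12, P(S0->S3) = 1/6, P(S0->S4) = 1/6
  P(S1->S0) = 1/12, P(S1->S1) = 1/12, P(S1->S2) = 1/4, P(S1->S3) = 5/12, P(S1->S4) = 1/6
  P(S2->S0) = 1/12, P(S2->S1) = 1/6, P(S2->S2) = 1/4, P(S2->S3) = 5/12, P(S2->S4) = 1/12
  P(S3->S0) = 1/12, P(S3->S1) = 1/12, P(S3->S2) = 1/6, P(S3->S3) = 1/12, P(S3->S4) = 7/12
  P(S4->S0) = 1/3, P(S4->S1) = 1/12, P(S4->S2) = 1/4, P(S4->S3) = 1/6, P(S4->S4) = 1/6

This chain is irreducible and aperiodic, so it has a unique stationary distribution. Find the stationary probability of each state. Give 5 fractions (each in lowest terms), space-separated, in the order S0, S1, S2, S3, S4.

The stationary distribution satisfies pi = pi * P, i.e.:
  pi_S0 = 5/12*pi_S0 + 1/12*pi_S1 + 1/12*pi_S2 + 1/12*pi_S3 + 1/3*pi_S4
  pi_S1 = 1/6*pi_S0 + 1/12*pi_S1 + 1/6*pi_S2 + 1/12*pi_S3 + 1/12*pi_S4
  pi_S2 = 1/12*pi_S0 + 1/4*pi_S1 + 1/4*pi_S2 + 1/6*pi_S3 + 1/4*pi_S4
  pi_S3 = 1/6*pi_S0 + 5/12*pi_S1 + 5/12*pi_S2 + 1/12*pi_S3 + 1/6*pi_S4
  pi_S4 = 1/6*pi_S0 + 1/6*pi_S1 + 1/12*pi_S2 + 7/12*pi_S3 + 1/6*pi_S4
with normalization: pi_S0 + pi_S1 + pi_S2 + pi_S3 + pi_S4 = 1.

Using the first 4 balance equations plus normalization, the linear system A*pi = b is:
  [-7/12, 1/12, 1/12, 1/12, 1/3] . pi = 0
  [1/6, -11/12, 1/6, 1/12, 1/12] . pi = 0
  [1/12, 1/4, -3/4, 1/6, 1/4] . pi = 0
  [1/6, 5/12, 5/12, -11/12, 1/6] . pi = 0
  [1, 1, 1, 1, 1] . pi = 1

Solving yields:
  pi_S0 = 70/323
  pi_S1 = 2/17
  pi_S2 = 63/323
  pi_S3 = 73/323
  pi_S4 = 79/323

Verification (pi * P):
  70/323*5/12 + 2/17*1/12 + 63/323*1/12 + 73/323*1/12 + 79/323*1/3 = 70/323 = pi_S0  (ok)
  70/323*1/6 + 2/17*1/12 + 63/323*1/6 + 73/323*1/12 + 79/323*1/12 = 2/17 = pi_S1  (ok)
  70/323*1/12 + 2/17*1/4 + 63/323*1/4 + 73/323*1/6 + 79/323*1/4 = 63/323 = pi_S2  (ok)
  70/323*1/6 + 2/17*5/12 + 63/323*5/12 + 73/323*1/12 + 79/323*1/6 = 73/323 = pi_S3  (ok)
  70/323*1/6 + 2/17*1/6 + 63/323*1/12 + 73/323*7/12 + 79/323*1/6 = 79/323 = pi_S4  (ok)

Answer: 70/323 2/17 63/323 73/323 79/323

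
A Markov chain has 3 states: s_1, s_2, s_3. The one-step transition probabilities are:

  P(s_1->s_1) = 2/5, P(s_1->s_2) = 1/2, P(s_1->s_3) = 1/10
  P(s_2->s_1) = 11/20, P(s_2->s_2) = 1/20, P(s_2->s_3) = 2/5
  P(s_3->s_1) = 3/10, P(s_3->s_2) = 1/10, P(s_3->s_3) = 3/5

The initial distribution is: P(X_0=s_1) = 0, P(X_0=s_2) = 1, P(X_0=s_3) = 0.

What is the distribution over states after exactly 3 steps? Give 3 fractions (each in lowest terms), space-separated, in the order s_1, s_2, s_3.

Propagating the distribution step by step (d_{t+1} = d_t * P):
d_0 = (s_1=0, s_2=1, s_3=0)
  d_1[s_1] = 0*2/5 + 1*11/20 + 0*3/10 = 11/20
  d_1[s_2] = 0*1/2 + 1*1/20 + 0*1/10 = 1/20
  d_1[s_3] = 0*1/10 + 1*2/5 + 0*3/5 = 2/5
d_1 = (s_1=11/20, s_2=1/20, s_3=2/5)
  d_2[s_1] = 11/20*2/5 + 1/20*11/20 + 2/5*3/10 = 147/400
  d_2[s_2] = 11/20*1/2 + 1/20*1/20 + 2/5*1/10 = 127/400
  d_2[s_3] = 11/20*1/10 + 1/20*2/5 + 2/5*3/5 = 63/200
d_2 = (s_1=147/400, s_2=127/400, s_3=63/200)
  d_3[s_1] = 147/400*2/5 + 127/400*11/20 + 63/200*3/10 = 3329/8000
  d_3[s_2] = 147/400*1/2 + 127/400*1/20 + 63/200*1/10 = 1849/8000
  d_3[s_3] = 147/400*1/10 + 127/400*2/5 + 63/200*3/5 = 1411/4000
d_3 = (s_1=3329/8000, s_2=1849/8000, s_3=1411/4000)

Answer: 3329/8000 1849/8000 1411/4000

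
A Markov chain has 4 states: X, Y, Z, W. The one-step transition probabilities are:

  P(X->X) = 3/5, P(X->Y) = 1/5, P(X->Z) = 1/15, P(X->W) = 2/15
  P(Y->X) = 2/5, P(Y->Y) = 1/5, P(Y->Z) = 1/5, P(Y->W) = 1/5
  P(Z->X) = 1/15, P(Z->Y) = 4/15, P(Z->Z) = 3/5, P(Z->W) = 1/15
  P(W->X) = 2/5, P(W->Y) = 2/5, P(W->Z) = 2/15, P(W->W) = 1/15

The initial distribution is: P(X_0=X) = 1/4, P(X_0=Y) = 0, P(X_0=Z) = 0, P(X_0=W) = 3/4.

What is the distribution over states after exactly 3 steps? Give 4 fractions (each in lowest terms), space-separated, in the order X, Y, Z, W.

Answer: 5803/13500 13/54 2737/13500 19/150

Derivation:
Propagating the distribution step by step (d_{t+1} = d_t * P):
d_0 = (X=1/4, Y=0, Z=0, W=3/4)
  d_1[X] = 1/4*3/5 + 0*2/5 + 0*1/15 + 3/4*2/5 = 9/20
  d_1[Y] = 1/4*1/5 + 0*1/5 + 0*4/15 + 3/4*2/5 = 7/20
  d_1[Z] = 1/4*1/15 + 0*1/5 + 0*3/5 + 3/4*2/15 = 7/60
  d_1[W] = 1/4*2/15 + 0*1/5 + 0*1/15 + 3/4*1/15 = 1/12
d_1 = (X=9/20, Y=7/20, Z=7/60, W=1/12)
  d_2[X] = 9/20*3/5 + 7/20*2/5 + 7/60*1/15 + 1/12*2/5 = 203/450
  d_2[Y] = 9/20*1/5 + 7/20*1/5 + 7/60*4/15 + 1/12*2/5 = 101/450
  d_2[Z] = 9/20*1/15 + 7/20*1/5 + 7/60*3/5 + 1/12*2/15 = 163/900
  d_2[W] = 9/20*2/15 + 7/20*1/5 + 7/60*1/15 + 1/12*1/15 = 43/300
d_2 = (X=203/450, Y=101/450, Z=163/900, W=43/300)
  d_3[X] = 203/450*3/5 + 101/450*2/5 + 163/900*1/15 + 43/300*2/5 = 5803/13500
  d_3[Y] = 203/450*1/5 + 101/450*1/5 + 163/900*4/15 + 43/300*2/5 = 13/54
  d_3[Z] = 203/450*1/15 + 101/450*1/5 + 163/900*3/5 + 43/300*2/15 = 2737/13500
  d_3[W] = 203/450*2/15 + 101/450*1/5 + 163/900*1/15 + 43/300*1/15 = 19/150
d_3 = (X=5803/13500, Y=13/54, Z=2737/13500, W=19/150)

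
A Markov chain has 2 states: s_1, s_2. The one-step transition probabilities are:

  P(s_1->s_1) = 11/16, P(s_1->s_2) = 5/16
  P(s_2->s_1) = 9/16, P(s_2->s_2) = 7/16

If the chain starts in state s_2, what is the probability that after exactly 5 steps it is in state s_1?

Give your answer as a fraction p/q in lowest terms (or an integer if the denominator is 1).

Computing P^5 by repeated multiplication:
P^1 =
  s_1: [11/16, 5/16]
  s_2: [9/16, 7/16]
P^2 =
  s_1: [83/128, 45/128]
  s_2: [81/128, 47/128]
P^3 =
  s_1: [659/1024, 365/1024]
  s_2: [657/1024, 367/1024]
P^4 =
  s_1: [5267/8192, 2925/8192]
  s_2: [5265/8192, 2927/8192]
P^5 =
  s_1: [42131/65536, 23405/65536]
  s_2: [42129/65536, 23407/65536]

(P^5)[s_2 -> s_1] = 42129/65536

Answer: 42129/65536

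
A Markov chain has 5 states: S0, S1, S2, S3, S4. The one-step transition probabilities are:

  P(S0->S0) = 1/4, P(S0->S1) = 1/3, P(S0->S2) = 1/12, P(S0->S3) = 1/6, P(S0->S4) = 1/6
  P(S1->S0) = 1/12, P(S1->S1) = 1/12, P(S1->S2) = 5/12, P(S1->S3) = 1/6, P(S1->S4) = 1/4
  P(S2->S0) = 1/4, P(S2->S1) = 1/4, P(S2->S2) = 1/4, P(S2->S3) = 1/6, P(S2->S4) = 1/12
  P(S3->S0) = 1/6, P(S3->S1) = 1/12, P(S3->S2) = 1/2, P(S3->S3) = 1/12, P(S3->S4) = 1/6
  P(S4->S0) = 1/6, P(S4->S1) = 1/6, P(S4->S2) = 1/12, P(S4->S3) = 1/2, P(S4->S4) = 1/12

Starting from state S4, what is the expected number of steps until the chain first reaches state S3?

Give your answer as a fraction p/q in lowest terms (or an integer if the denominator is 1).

Let h_i = expected steps to first reach S3 from state i.
Boundary: h_S3 = 0.
First-step equations for the other states:
  h_S0 = 1 + 1/4*h_S0 + 1/3*h_S1 + 1/12*h_S2 + 1/6*h_S3 + 1/6*h_S4
  h_S1 = 1 + 1/12*h_S0 + 1/12*h_S1 + 5/12*h_S2 + 1/6*h_S3 + 1/4*h_S4
  h_S2 = 1 + 1/4*h_S0 + 1/4*h_S1 + 1/4*h_S2 + 1/6*h_S3 + 1/12*h_S4
  h_S4 = 1 + 1/6*h_S0 + 1/6*h_S1 + 1/12*h_S2 + 1/2*h_S3 + 1/12*h_S4

Substituting h_S3 = 0 and rearranging gives the linear system (I - Q) h = 1:
  [3/4, -1/3, -1/12, -1/6] . (h_S0, h_S1, h_S2, h_S4) = 1
  [-1/12, 11/12, -5/12, -1/4] . (h_S0, h_S1, h_S2, h_S4) = 1
  [-1/4, -1/4, 3/4, -1/12] . (h_S0, h_S1, h_S2, h_S4) = 1
  [-1/6, -1/6, -1/12, 11/12] . (h_S0, h_S1, h_S2, h_S4) = 1

Solving yields:
  h_S0 = 2014/441
  h_S1 = 1990/441
  h_S2 = 2078/441
  h_S4 = 466/147

Starting state is S4, so the expected hitting time is h_S4 = 466/147.

Answer: 466/147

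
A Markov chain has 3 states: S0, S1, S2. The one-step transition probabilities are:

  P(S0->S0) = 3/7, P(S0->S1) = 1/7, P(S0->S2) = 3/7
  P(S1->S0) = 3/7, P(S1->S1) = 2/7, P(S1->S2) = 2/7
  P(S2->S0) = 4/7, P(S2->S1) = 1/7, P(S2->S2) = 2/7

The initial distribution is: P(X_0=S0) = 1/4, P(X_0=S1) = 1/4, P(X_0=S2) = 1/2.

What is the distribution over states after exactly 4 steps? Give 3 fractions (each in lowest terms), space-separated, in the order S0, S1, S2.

Answer: 4601/9604 1601/9604 243/686

Derivation:
Propagating the distribution step by step (d_{t+1} = d_t * P):
d_0 = (S0=1/4, S1=1/4, S2=1/2)
  d_1[S0] = 1/4*3/7 + 1/4*3/7 + 1/2*4/7 = 1/2
  d_1[S1] = 1/4*1/7 + 1/4*2/7 + 1/2*1/7 = 5/28
  d_1[S2] = 1/4*3/7 + 1/4*2/7 + 1/2*2/7 = 9/28
d_1 = (S0=1/2, S1=5/28, S2=9/28)
  d_2[S0] = 1/2*3/7 + 5/28*3/7 + 9/28*4/7 = 93/196
  d_2[S1] = 1/2*1/7 + 5/28*2/7 + 9/28*1/7 = 33/196
  d_2[S2] = 1/2*3/7 + 5/28*2/7 + 9/28*2/7 = 5/14
d_2 = (S0=93/196, S1=33/196, S2=5/14)
  d_3[S0] = 93/196*3/7 + 33/196*3/7 + 5/14*4/7 = 47/98
  d_3[S1] = 93/196*1/7 + 33/196*2/7 + 5/14*1/7 = 229/1372
  d_3[S2] = 93/196*3/7 + 33/196*2/7 + 5/14*2/7 = 485/1372
d_3 = (S0=47/98, S1=229/1372, S2=485/1372)
  d_4[S0] = 47/98*3/7 + 229/1372*3/7 + 485/1372*4/7 = 4601/9604
  d_4[S1] = 47/98*1/7 + 229/1372*2/7 + 485/1372*1/7 = 1601/9604
  d_4[S2] = 47/98*3/7 + 229/1372*2/7 + 485/1372*2/7 = 243/686
d_4 = (S0=4601/9604, S1=1601/9604, S2=243/686)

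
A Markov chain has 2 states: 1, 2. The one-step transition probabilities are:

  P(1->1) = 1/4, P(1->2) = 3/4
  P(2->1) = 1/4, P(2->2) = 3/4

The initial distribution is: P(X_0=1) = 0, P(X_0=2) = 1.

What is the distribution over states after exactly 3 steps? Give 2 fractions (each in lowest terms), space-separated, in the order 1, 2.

Propagating the distribution step by step (d_{t+1} = d_t * P):
d_0 = (1=0, 2=1)
  d_1[1] = 0*1/4 + 1*1/4 = 1/4
  d_1[2] = 0*3/4 + 1*3/4 = 3/4
d_1 = (1=1/4, 2=3/4)
  d_2[1] = 1/4*1/4 + 3/4*1/4 = 1/4
  d_2[2] = 1/4*3/4 + 3/4*3/4 = 3/4
d_2 = (1=1/4, 2=3/4)
  d_3[1] = 1/4*1/4 + 3/4*1/4 = 1/4
  d_3[2] = 1/4*3/4 + 3/4*3/4 = 3/4
d_3 = (1=1/4, 2=3/4)

Answer: 1/4 3/4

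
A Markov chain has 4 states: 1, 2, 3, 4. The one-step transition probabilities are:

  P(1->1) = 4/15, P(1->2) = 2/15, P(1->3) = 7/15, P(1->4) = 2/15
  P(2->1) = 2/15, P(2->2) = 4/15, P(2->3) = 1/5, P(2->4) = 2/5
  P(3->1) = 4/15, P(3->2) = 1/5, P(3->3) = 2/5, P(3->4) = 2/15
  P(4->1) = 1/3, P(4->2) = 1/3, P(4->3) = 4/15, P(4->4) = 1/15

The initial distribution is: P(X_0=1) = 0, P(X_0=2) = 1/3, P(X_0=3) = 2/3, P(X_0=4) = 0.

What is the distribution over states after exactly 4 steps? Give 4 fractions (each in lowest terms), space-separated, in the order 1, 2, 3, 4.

Propagating the distribution step by step (d_{t+1} = d_t * P):
d_0 = (1=0, 2=1/3, 3=2/3, 4=0)
  d_1[1] = 0*4/15 + 1/3*2/15 + 2/3*4/15 + 0*1/3 = 2/9
  d_1[2] = 0*2/15 + 1/3*4/15 + 2/3*1/5 + 0*1/3 = 2/9
  d_1[3] = 0*7/15 + 1/3*1/5 + 2/3*2/5 + 0*4/15 = 1/3
  d_1[4] = 0*2/15 + 1/3*2/5 + 2/3*2/15 + 0*1/15 = 2/9
d_1 = (1=2/9, 2=2/9, 3=1/3, 4=2/9)
  d_2[1] = 2/9*4/15 + 2/9*2/15 + 1/3*4/15 + 2/9*1/3 = 34/135
  d_2[2] = 2/9*2/15 + 2/9*4/15 + 1/3*1/5 + 2/9*1/3 = 31/135
  d_2[3] = 2/9*7/15 + 2/9*1/5 + 1/3*2/5 + 2/9*4/15 = 46/135
  d_2[4] = 2/9*2/15 + 2/9*2/5 + 1/3*2/15 + 2/9*1/15 = 8/45
d_2 = (1=34/135, 2=31/135, 3=46/135, 4=8/45)
  d_3[1] = 34/135*4/15 + 31/135*2/15 + 46/135*4/15 + 8/45*1/3 = 502/2025
  d_3[2] = 34/135*2/15 + 31/135*4/15 + 46/135*1/5 + 8/45*1/3 = 2/9
  d_3[3] = 34/135*7/15 + 31/135*1/5 + 46/135*2/5 + 8/45*4/15 = 703/2025
  d_3[4] = 34/135*2/15 + 31/135*2/5 + 46/135*2/15 + 8/45*1/15 = 74/405
d_3 = (1=502/2025, 2=2/9, 3=703/2025, 4=74/405)
  d_4[1] = 502/2025*4/15 + 2/9*2/15 + 703/2025*4/15 + 74/405*1/3 = 1514/6075
  d_4[2] = 502/2025*2/15 + 2/9*4/15 + 703/2025*1/5 + 74/405*1/3 = 6763/30375
  d_4[3] = 502/2025*7/15 + 2/9*1/5 + 703/2025*2/5 + 74/405*4/15 = 10562/30375
  d_4[4] = 502/2025*2/15 + 2/9*2/5 + 703/2025*2/15 + 74/405*1/15 = 1096/6075
d_4 = (1=1514/6075, 2=6763/30375, 3=10562/30375, 4=1096/6075)

Answer: 1514/6075 6763/30375 10562/30375 1096/6075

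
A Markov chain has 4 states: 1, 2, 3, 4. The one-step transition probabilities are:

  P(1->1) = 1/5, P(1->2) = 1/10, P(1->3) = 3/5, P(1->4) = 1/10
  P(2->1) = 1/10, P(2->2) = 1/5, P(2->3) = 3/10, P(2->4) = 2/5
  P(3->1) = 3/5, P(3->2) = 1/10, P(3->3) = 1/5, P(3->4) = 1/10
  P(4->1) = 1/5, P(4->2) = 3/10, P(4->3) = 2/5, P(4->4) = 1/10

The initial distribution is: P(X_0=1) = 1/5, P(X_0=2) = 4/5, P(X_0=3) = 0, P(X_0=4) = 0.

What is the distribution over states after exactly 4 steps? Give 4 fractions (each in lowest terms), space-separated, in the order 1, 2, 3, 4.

Propagating the distribution step by step (d_{t+1} = d_t * P):
d_0 = (1=1/5, 2=4/5, 3=0, 4=0)
  d_1[1] = 1/5*1/5 + 4/5*1/10 + 0*3/5 + 0*1/5 = 3/25
  d_1[2] = 1/5*1/10 + 4/5*1/5 + 0*1/10 + 0*3/10 = 9/50
  d_1[3] = 1/5*3/5 + 4/5*3/10 + 0*1/5 + 0*2/5 = 9/25
  d_1[4] = 1/5*1/10 + 4/5*2/5 + 0*1/10 + 0*1/10 = 17/50
d_1 = (1=3/25, 2=9/50, 3=9/25, 4=17/50)
  d_2[1] = 3/25*1/5 + 9/50*1/10 + 9/25*3/5 + 17/50*1/5 = 163/500
  d_2[2] = 3/25*1/10 + 9/50*1/5 + 9/25*1/10 + 17/50*3/10 = 93/500
  d_2[3] = 3/25*3/5 + 9/50*3/10 + 9/25*1/5 + 17/50*2/5 = 167/500
  d_2[4] = 3/25*1/10 + 9/50*2/5 + 9/25*1/10 + 17/50*1/10 = 77/500
d_2 = (1=163/500, 2=93/500, 3=167/500, 4=77/500)
  d_3[1] = 163/500*1/5 + 93/500*1/10 + 167/500*3/5 + 77/500*1/5 = 63/200
  d_3[2] = 163/500*1/10 + 93/500*1/5 + 167/500*1/10 + 77/500*3/10 = 747/5000
  d_3[3] = 163/500*3/5 + 93/500*3/10 + 167/500*1/5 + 77/500*2/5 = 1899/5000
  d_3[4] = 163/500*1/10 + 93/500*2/5 + 167/500*1/10 + 77/500*1/10 = 779/5000
d_3 = (1=63/200, 2=747/5000, 3=1899/5000, 4=779/5000)
  d_4[1] = 63/200*1/5 + 747/5000*1/10 + 1899/5000*3/5 + 779/5000*1/5 = 16849/50000
  d_4[2] = 63/200*1/10 + 747/5000*1/5 + 1899/5000*1/10 + 779/5000*3/10 = 1461/10000
  d_4[3] = 63/200*3/5 + 747/5000*3/10 + 1899/5000*1/5 + 779/5000*2/5 = 3721/10000
  d_4[4] = 63/200*1/10 + 747/5000*2/5 + 1899/5000*1/10 + 779/5000*1/10 = 7241/50000
d_4 = (1=16849/50000, 2=1461/10000, 3=3721/10000, 4=7241/50000)

Answer: 16849/50000 1461/10000 3721/10000 7241/50000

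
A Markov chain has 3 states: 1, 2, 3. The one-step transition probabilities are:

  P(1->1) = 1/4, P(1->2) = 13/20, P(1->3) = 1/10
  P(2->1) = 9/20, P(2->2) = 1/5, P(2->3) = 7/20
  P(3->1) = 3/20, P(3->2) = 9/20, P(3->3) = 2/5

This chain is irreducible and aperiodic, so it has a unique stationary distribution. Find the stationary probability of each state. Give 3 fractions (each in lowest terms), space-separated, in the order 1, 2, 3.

Answer: 43/142 29/71 41/142

Derivation:
The stationary distribution satisfies pi = pi * P, i.e.:
  pi_1 = 1/4*pi_1 + 9/20*pi_2 + 3/20*pi_3
  pi_2 = 13/20*pi_1 + 1/5*pi_2 + 9/20*pi_3
  pi_3 = 1/10*pi_1 + 7/20*pi_2 + 2/5*pi_3
with normalization: pi_1 + pi_2 + pi_3 = 1.

Using the first 2 balance equations plus normalization, the linear system A*pi = b is:
  [-3/4, 9/20, 3/20] . pi = 0
  [13/20, -4/5, 9/20] . pi = 0
  [1, 1, 1] . pi = 1

Solving yields:
  pi_1 = 43/142
  pi_2 = 29/71
  pi_3 = 41/142

Verification (pi * P):
  43/142*1/4 + 29/71*9/20 + 41/142*3/20 = 43/142 = pi_1  (ok)
  43/142*13/20 + 29/71*1/5 + 41/142*9/20 = 29/71 = pi_2  (ok)
  43/142*1/10 + 29/71*7/20 + 41/142*2/5 = 41/142 = pi_3  (ok)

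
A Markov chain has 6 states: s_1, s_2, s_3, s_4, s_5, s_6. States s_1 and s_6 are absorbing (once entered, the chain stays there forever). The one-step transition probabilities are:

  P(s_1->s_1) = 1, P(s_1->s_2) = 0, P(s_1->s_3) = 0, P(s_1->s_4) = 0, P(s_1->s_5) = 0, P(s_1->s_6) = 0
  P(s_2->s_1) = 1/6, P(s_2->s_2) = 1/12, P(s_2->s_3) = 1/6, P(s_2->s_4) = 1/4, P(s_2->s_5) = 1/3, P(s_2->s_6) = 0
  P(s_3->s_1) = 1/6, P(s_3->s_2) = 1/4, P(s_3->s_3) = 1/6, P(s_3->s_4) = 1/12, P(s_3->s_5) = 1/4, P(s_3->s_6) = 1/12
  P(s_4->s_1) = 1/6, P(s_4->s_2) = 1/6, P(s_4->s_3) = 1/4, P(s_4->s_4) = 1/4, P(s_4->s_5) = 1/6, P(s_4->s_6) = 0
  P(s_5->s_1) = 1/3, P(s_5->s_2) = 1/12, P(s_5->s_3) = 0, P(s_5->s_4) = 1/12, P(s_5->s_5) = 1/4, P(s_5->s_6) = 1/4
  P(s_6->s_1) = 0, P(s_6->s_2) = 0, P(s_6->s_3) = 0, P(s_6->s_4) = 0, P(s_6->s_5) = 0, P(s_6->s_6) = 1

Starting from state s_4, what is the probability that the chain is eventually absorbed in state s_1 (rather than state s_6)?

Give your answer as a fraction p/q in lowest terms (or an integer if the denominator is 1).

Let a_i = P(absorbed in s_1 | start in state i).
Boundary conditions: a_s_1 = 1, a_s_6 = 0.
For each transient state i, a_i = sum_j P(i->j) * a_j:
  a_s_2 = 1/6*a_s_1 + 1/12*a_s_2 + 1/6*a_s_3 + 1/4*a_s_4 + 1/3*a_s_5 + 0*a_s_6
  a_s_3 = 1/6*a_s_1 + 1/4*a_s_2 + 1/6*a_s_3 + 1/12*a_s_4 + 1/4*a_s_5 + 1/12*a_s_6
  a_s_4 = 1/6*a_s_1 + 1/6*a_s_2 + 1/4*a_s_3 + 1/4*a_s_4 + 1/6*a_s_5 + 0*a_s_6
  a_s_5 = 1/3*a_s_1 + 1/12*a_s_2 + 0*a_s_3 + 1/12*a_s_4 + 1/4*a_s_5 + 1/4*a_s_6

Substituting a_s_1 = 1 and a_s_6 = 0, rearrange to (I - Q) a = r where r[i] = P(i -> s_1):
  [11/12, -1/6, -1/4, -1/3] . (a_s_2, a_s_3, a_s_4, a_s_5) = 1/6
  [-1/4, 5/6, -1/12, -1/4] . (a_s_2, a_s_3, a_s_4, a_s_5) = 1/6
  [-1/6, -1/4, 3/4, -1/6] . (a_s_2, a_s_3, a_s_4, a_s_5) = 1/6
  [-1/12, 0, -1/12, 3/4] . (a_s_2, a_s_3, a_s_4, a_s_5) = 1/3

Solving yields:
  a_s_2 = 465/638
  a_s_3 = 431/638
  a_s_4 = 475/638
  a_s_5 = 194/319

Starting state is s_4, so the absorption probability is a_s_4 = 475/638.

Answer: 475/638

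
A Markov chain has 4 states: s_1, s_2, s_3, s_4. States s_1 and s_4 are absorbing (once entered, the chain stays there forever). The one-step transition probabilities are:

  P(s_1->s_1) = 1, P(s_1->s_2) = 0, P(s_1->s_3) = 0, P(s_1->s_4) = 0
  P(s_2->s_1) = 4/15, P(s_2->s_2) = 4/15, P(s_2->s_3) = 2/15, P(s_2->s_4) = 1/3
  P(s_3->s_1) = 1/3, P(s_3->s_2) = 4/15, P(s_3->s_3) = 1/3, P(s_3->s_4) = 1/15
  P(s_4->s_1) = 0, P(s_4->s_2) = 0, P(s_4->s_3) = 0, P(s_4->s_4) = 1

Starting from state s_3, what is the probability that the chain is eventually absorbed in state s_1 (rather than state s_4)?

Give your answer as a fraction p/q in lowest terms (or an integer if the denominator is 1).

Answer: 71/102

Derivation:
Let a_i = P(absorbed in s_1 | start in state i).
Boundary conditions: a_s_1 = 1, a_s_4 = 0.
For each transient state i, a_i = sum_j P(i->j) * a_j:
  a_s_2 = 4/15*a_s_1 + 4/15*a_s_2 + 2/15*a_s_3 + 1/3*a_s_4
  a_s_3 = 1/3*a_s_1 + 4/15*a_s_2 + 1/3*a_s_3 + 1/15*a_s_4

Substituting a_s_1 = 1 and a_s_4 = 0, rearrange to (I - Q) a = r where r[i] = P(i -> s_1):
  [11/15, -2/15] . (a_s_2, a_s_3) = 4/15
  [-4/15, 2/3] . (a_s_2, a_s_3) = 1/3

Solving yields:
  a_s_2 = 25/51
  a_s_3 = 71/102

Starting state is s_3, so the absorption probability is a_s_3 = 71/102.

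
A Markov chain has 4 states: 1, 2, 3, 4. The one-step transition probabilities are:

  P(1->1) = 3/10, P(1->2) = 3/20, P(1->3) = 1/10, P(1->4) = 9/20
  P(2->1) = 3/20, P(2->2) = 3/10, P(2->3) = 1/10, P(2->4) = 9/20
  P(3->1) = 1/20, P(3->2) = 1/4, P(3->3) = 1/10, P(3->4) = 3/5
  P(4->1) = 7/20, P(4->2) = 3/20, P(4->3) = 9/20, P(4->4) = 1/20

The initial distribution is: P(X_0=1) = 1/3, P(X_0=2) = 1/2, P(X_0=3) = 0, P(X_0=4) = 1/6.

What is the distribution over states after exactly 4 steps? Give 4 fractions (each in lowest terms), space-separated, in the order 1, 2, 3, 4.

Answer: 28117/120000 193649/960000 107969/480000 325477/960000

Derivation:
Propagating the distribution step by step (d_{t+1} = d_t * P):
d_0 = (1=1/3, 2=1/2, 3=0, 4=1/6)
  d_1[1] = 1/3*3/10 + 1/2*3/20 + 0*1/20 + 1/6*7/20 = 7/30
  d_1[2] = 1/3*3/20 + 1/2*3/10 + 0*1/4 + 1/6*3/20 = 9/40
  d_1[3] = 1/3*1/10 + 1/2*1/10 + 0*1/10 + 1/6*9/20 = 19/120
  d_1[4] = 1/3*9/20 + 1/2*9/20 + 0*3/5 + 1/6*1/20 = 23/60
d_1 = (1=7/30, 2=9/40, 3=19/120, 4=23/60)
  d_2[1] = 7/30*3/10 + 9/40*3/20 + 19/120*1/20 + 23/60*7/20 = 59/240
  d_2[2] = 7/30*3/20 + 9/40*3/10 + 19/120*1/4 + 23/60*3/20 = 479/2400
  d_2[3] = 7/30*1/10 + 9/40*1/10 + 19/120*1/10 + 23/60*9/20 = 281/1200
  d_2[4] = 7/30*9/20 + 9/40*9/20 + 19/120*3/5 + 23/60*1/20 = 769/2400
d_2 = (1=59/240, 2=479/2400, 3=281/1200, 4=769/2400)
  d_3[1] = 59/240*3/10 + 479/2400*3/20 + 281/1200*1/20 + 769/2400*7/20 = 5461/24000
  d_3[2] = 59/240*3/20 + 479/2400*3/10 + 281/1200*1/4 + 769/2400*3/20 = 9761/48000
  d_3[3] = 59/240*1/10 + 479/2400*1/10 + 281/1200*1/10 + 769/2400*9/20 = 10183/48000
  d_3[4] = 59/240*9/20 + 479/2400*9/20 + 281/1200*3/5 + 769/2400*1/20 = 8567/24000
d_3 = (1=5461/24000, 2=9761/48000, 3=10183/48000, 4=8567/24000)
  d_4[1] = 5461/24000*3/10 + 9761/48000*3/20 + 10183/48000*1/20 + 8567/24000*7/20 = 28117/120000
  d_4[2] = 5461/24000*3/20 + 9761/48000*3/10 + 10183/48000*1/4 + 8567/24000*3/20 = 193649/960000
  d_4[3] = 5461/24000*1/10 + 9761/48000*1/10 + 10183/48000*1/10 + 8567/24000*9/20 = 107969/480000
  d_4[4] = 5461/24000*9/20 + 9761/48000*9/20 + 10183/48000*3/5 + 8567/24000*1/20 = 325477/960000
d_4 = (1=28117/120000, 2=193649/960000, 3=107969/480000, 4=325477/960000)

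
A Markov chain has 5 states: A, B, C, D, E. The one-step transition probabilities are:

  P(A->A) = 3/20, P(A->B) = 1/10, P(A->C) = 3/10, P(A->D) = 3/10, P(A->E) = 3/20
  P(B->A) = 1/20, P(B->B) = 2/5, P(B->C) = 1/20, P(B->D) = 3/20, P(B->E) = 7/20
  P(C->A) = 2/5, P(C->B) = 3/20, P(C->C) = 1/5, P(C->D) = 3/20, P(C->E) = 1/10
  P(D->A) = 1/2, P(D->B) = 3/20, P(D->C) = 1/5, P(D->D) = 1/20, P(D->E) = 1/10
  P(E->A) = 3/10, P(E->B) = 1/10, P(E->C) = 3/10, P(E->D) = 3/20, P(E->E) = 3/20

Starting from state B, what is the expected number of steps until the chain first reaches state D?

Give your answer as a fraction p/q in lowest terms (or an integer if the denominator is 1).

Answer: 30236/5385

Derivation:
Let h_i = expected steps to first reach D from state i.
Boundary: h_D = 0.
First-step equations for the other states:
  h_A = 1 + 3/20*h_A + 1/10*h_B + 3/10*h_C + 3/10*h_D + 3/20*h_E
  h_B = 1 + 1/20*h_A + 2/5*h_B + 1/20*h_C + 3/20*h_D + 7/20*h_E
  h_C = 1 + 2/5*h_A + 3/20*h_B + 1/5*h_C + 3/20*h_D + 1/10*h_E
  h_E = 1 + 3/10*h_A + 1/10*h_B + 3/10*h_C + 3/20*h_D + 3/20*h_E

Substituting h_D = 0 and rearranging gives the linear system (I - Q) h = 1:
  [17/20, -1/10, -3/10, -3/20] . (h_A, h_B, h_C, h_E) = 1
  [-1/20, 3/5, -1/20, -7/20] . (h_A, h_B, h_C, h_E) = 1
  [-2/5, -3/20, 4/5, -1/10] . (h_A, h_B, h_C, h_E) = 1
  [-3/10, -1/10, -3/10, 17/20] . (h_A, h_B, h_C, h_E) = 1

Solving yields:
  h_A = 5008/1077
  h_B = 30236/5385
  h_C = 5704/1077
  h_E = 28796/5385

Starting state is B, so the expected hitting time is h_B = 30236/5385.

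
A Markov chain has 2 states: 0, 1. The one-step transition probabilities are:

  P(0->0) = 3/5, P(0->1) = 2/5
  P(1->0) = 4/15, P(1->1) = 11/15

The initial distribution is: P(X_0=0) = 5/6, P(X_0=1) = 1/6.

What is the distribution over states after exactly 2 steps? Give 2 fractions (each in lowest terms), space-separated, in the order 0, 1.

Answer: 121/270 149/270

Derivation:
Propagating the distribution step by step (d_{t+1} = d_t * P):
d_0 = (0=5/6, 1=1/6)
  d_1[0] = 5/6*3/5 + 1/6*4/15 = 49/90
  d_1[1] = 5/6*2/5 + 1/6*11/15 = 41/90
d_1 = (0=49/90, 1=41/90)
  d_2[0] = 49/90*3/5 + 41/90*4/15 = 121/270
  d_2[1] = 49/90*2/5 + 41/90*11/15 = 149/270
d_2 = (0=121/270, 1=149/270)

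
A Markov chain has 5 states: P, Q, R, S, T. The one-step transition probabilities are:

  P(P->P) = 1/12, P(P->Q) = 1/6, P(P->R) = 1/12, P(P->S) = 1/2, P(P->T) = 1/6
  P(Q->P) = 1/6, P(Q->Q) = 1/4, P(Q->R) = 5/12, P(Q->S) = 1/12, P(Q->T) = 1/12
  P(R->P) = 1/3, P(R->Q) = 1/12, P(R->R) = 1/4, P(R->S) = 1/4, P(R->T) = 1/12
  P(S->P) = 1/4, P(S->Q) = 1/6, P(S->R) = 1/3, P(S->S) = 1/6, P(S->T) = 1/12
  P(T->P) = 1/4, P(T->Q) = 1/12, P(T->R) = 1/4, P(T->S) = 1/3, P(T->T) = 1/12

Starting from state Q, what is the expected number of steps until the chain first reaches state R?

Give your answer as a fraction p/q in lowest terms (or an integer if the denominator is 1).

Let h_i = expected steps to first reach R from state i.
Boundary: h_R = 0.
First-step equations for the other states:
  h_P = 1 + 1/12*h_P + 1/6*h_Q + 1/12*h_R + 1/2*h_S + 1/6*h_T
  h_Q = 1 + 1/6*h_P + 1/4*h_Q + 5/12*h_R + 1/12*h_S + 1/12*h_T
  h_S = 1 + 1/4*h_P + 1/6*h_Q + 1/3*h_R + 1/6*h_S + 1/12*h_T
  h_T = 1 + 1/4*h_P + 1/12*h_Q + 1/4*h_R + 1/3*h_S + 1/12*h_T

Substituting h_R = 0 and rearranging gives the linear system (I - Q) h = 1:
  [11/12, -1/6, -1/2, -1/6] . (h_P, h_Q, h_S, h_T) = 1
  [-1/6, 3/4, -1/12, -1/12] . (h_P, h_Q, h_S, h_T) = 1
  [-1/4, -1/6, 5/6, -1/12] . (h_P, h_Q, h_S, h_T) = 1
  [-1/4, -1/12, -1/3, 11/12] . (h_P, h_Q, h_S, h_T) = 1

Solving yields:
  h_P = 27060/6403
  h_Q = 19704/6403
  h_S = 22164/6403
  h_T = 24216/6403

Starting state is Q, so the expected hitting time is h_Q = 19704/6403.

Answer: 19704/6403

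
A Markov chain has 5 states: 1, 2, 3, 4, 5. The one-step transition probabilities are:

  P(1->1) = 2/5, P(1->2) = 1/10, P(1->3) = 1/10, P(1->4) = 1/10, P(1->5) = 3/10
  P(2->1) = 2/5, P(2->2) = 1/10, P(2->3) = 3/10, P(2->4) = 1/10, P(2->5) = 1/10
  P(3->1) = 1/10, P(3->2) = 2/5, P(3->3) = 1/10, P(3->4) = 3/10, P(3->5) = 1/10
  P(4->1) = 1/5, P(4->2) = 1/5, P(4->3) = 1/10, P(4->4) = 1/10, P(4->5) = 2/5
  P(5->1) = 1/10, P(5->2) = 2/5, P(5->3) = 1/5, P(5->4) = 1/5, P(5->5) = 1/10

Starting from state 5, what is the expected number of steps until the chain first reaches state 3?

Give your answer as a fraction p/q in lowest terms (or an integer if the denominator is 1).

Answer: 5450/997

Derivation:
Let h_i = expected steps to first reach 3 from state i.
Boundary: h_3 = 0.
First-step equations for the other states:
  h_1 = 1 + 2/5*h_1 + 1/10*h_2 + 1/10*h_3 + 1/10*h_4 + 3/10*h_5
  h_2 = 1 + 2/5*h_1 + 1/10*h_2 + 3/10*h_3 + 1/10*h_4 + 1/10*h_5
  h_4 = 1 + 1/5*h_1 + 1/5*h_2 + 1/10*h_3 + 1/10*h_4 + 2/5*h_5
  h_5 = 1 + 1/10*h_1 + 2/5*h_2 + 1/5*h_3 + 1/5*h_4 + 1/10*h_5

Substituting h_3 = 0 and rearranging gives the linear system (I - Q) h = 1:
  [3/5, -1/10, -1/10, -3/10] . (h_1, h_2, h_4, h_5) = 1
  [-2/5, 9/10, -1/10, -1/10] . (h_1, h_2, h_4, h_5) = 1
  [-1/5, -1/5, 9/10, -2/5] . (h_1, h_2, h_4, h_5) = 1
  [-1/10, -2/5, -1/5, 9/10] . (h_1, h_2, h_4, h_5) = 1

Solving yields:
  h_1 = 6260/997
  h_2 = 5170/997
  h_4 = 6070/997
  h_5 = 5450/997

Starting state is 5, so the expected hitting time is h_5 = 5450/997.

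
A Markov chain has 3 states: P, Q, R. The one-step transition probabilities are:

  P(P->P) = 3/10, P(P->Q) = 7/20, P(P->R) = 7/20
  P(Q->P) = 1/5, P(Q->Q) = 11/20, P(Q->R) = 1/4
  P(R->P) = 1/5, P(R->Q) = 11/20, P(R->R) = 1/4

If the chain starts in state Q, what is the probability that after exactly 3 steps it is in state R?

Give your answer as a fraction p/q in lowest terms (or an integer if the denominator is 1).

Computing P^3 by repeated multiplication:
P^1 =
  P: [3/10, 7/20, 7/20]
  Q: [1/5, 11/20, 1/4]
  R: [1/5, 11/20, 1/4]
P^2 =
  P: [23/100, 49/100, 7/25]
  Q: [11/50, 51/100, 27/100]
  R: [11/50, 51/100, 27/100]
P^3 =
  P: [223/1000, 63/125, 273/1000]
  Q: [111/500, 253/500, 34/125]
  R: [111/500, 253/500, 34/125]

(P^3)[Q -> R] = 34/125

Answer: 34/125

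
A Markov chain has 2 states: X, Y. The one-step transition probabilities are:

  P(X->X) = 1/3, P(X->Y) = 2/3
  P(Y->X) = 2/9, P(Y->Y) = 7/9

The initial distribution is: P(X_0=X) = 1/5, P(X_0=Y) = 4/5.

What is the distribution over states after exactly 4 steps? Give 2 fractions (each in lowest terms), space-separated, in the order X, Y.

Answer: 8201/32805 24604/32805

Derivation:
Propagating the distribution step by step (d_{t+1} = d_t * P):
d_0 = (X=1/5, Y=4/5)
  d_1[X] = 1/5*1/3 + 4/5*2/9 = 11/45
  d_1[Y] = 1/5*2/3 + 4/5*7/9 = 34/45
d_1 = (X=11/45, Y=34/45)
  d_2[X] = 11/45*1/3 + 34/45*2/9 = 101/405
  d_2[Y] = 11/45*2/3 + 34/45*7/9 = 304/405
d_2 = (X=101/405, Y=304/405)
  d_3[X] = 101/405*1/3 + 304/405*2/9 = 911/3645
  d_3[Y] = 101/405*2/3 + 304/405*7/9 = 2734/3645
d_3 = (X=911/3645, Y=2734/3645)
  d_4[X] = 911/3645*1/3 + 2734/3645*2/9 = 8201/32805
  d_4[Y] = 911/3645*2/3 + 2734/3645*7/9 = 24604/32805
d_4 = (X=8201/32805, Y=24604/32805)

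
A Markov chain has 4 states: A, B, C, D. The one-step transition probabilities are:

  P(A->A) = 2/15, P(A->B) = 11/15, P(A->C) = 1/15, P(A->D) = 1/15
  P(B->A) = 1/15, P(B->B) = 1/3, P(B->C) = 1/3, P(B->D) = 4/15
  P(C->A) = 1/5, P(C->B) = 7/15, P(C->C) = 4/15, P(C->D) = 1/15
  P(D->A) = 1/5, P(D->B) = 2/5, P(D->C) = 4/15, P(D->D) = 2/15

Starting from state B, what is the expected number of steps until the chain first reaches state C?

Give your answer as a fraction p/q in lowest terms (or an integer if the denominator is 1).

Answer: 3660/1067

Derivation:
Let h_i = expected steps to first reach C from state i.
Boundary: h_C = 0.
First-step equations for the other states:
  h_A = 1 + 2/15*h_A + 11/15*h_B + 1/15*h_C + 1/15*h_D
  h_B = 1 + 1/15*h_A + 1/3*h_B + 1/3*h_C + 4/15*h_D
  h_D = 1 + 1/5*h_A + 2/5*h_B + 4/15*h_C + 2/15*h_D

Substituting h_C = 0 and rearranging gives the linear system (I - Q) h = 1:
  [13/15, -11/15, -1/15] . (h_A, h_B, h_D) = 1
  [-1/15, 2/3, -4/15] . (h_A, h_B, h_D) = 1
  [-1/5, -2/5, 13/15] . (h_A, h_B, h_D) = 1

Solving yields:
  h_A = 4635/1067
  h_B = 3660/1067
  h_D = 3990/1067

Starting state is B, so the expected hitting time is h_B = 3660/1067.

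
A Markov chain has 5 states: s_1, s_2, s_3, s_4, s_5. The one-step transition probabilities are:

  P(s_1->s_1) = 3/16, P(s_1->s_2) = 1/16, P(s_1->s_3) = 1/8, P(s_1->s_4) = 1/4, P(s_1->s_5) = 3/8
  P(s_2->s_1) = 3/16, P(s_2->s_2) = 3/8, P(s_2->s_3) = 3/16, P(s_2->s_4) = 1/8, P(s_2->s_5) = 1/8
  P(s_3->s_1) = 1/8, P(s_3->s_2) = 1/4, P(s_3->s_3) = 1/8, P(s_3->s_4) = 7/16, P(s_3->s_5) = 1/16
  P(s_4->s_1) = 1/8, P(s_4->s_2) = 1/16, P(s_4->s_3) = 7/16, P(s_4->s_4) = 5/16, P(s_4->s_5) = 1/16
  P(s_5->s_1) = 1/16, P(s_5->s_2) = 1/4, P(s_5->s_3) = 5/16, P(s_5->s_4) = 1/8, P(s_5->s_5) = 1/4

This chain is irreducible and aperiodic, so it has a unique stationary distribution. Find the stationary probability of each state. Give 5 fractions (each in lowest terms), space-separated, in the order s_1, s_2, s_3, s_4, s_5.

The stationary distribution satisfies pi = pi * P, i.e.:
  pi_s_1 = 3/16*pi_s_1 + 3/16*pi_s_2 + 1/8*pi_s_3 + 1/8*pi_s_4 + 1/16*pi_s_5
  pi_s_2 = 1/16*pi_s_1 + 3/8*pi_s_2 + 1/4*pi_s_3 + 1/16*pi_s_4 + 1/4*pi_s_5
  pi_s_3 = 1/8*pi_s_1 + 3/16*pi_s_2 + 1/8*pi_s_3 + 7/16*pi_s_4 + 5/16*pi_s_5
  pi_s_4 = 1/4*pi_s_1 + 1/8*pi_s_2 + 7/16*pi_s_3 + 5/16*pi_s_4 + 1/8*pi_s_5
  pi_s_5 = 3/8*pi_s_1 + 1/8*pi_s_2 + 1/16*pi_s_3 + 1/16*pi_s_4 + 1/4*pi_s_5
with normalization: pi_s_1 + pi_s_2 + pi_s_3 + pi_s_4 + pi_s_5 = 1.

Using the first 4 balance equations plus normalization, the linear system A*pi = b is:
  [-13/16, 3/16, 1/8, 1/8, 1/16] . pi = 0
  [1/16, -5/8, 1/4, 1/16, 1/4] . pi = 0
  [1/8, 3/16, -7/8, 7/16, 5/16] . pi = 0
  [1/4, 1/8, 7/16, -11/16, 1/8] . pi = 0
  [1, 1, 1, 1, 1] . pi = 1

Solving yields:
  pi_s_1 = 1087/7940
  pi_s_2 = 315/1588
  pi_s_3 = 1187/4764
  pi_s_4 = 6449/23820
  pi_s_5 = 115/794

Verification (pi * P):
  1087/7940*3/16 + 315/1588*3/16 + 1187/4764*1/8 + 6449/23820*1/8 + 115/794*1/16 = 1087/7940 = pi_s_1  (ok)
  1087/7940*1/16 + 315/1588*3/8 + 1187/4764*1/4 + 6449/23820*1/16 + 115/794*1/4 = 315/1588 = pi_s_2  (ok)
  1087/7940*1/8 + 315/1588*3/16 + 1187/4764*1/8 + 6449/23820*7/16 + 115/794*5/16 = 1187/4764 = pi_s_3  (ok)
  1087/7940*1/4 + 315/1588*1/8 + 1187/4764*7/16 + 6449/23820*5/16 + 115/794*1/8 = 6449/23820 = pi_s_4  (ok)
  1087/7940*3/8 + 315/1588*1/8 + 1187/4764*1/16 + 6449/23820*1/16 + 115/794*1/4 = 115/794 = pi_s_5  (ok)

Answer: 1087/7940 315/1588 1187/4764 6449/23820 115/794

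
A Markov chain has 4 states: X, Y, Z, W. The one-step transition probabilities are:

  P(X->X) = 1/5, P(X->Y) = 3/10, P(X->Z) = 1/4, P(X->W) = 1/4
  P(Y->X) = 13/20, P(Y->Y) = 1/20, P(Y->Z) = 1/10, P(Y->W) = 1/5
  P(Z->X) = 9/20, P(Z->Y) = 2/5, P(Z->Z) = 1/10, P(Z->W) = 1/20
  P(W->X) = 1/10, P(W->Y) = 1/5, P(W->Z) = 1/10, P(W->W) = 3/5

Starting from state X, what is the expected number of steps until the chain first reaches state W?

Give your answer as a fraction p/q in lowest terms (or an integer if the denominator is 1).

Let h_i = expected steps to first reach W from state i.
Boundary: h_W = 0.
First-step equations for the other states:
  h_X = 1 + 1/5*h_X + 3/10*h_Y + 1/4*h_Z + 1/4*h_W
  h_Y = 1 + 13/20*h_X + 1/20*h_Y + 1/10*h_Z + 1/5*h_W
  h_Z = 1 + 9/20*h_X + 2/5*h_Y + 1/10*h_Z + 1/20*h_W

Substituting h_W = 0 and rearranging gives the linear system (I - Q) h = 1:
  [4/5, -3/10, -1/4] . (h_X, h_Y, h_Z) = 1
  [-13/20, 19/20, -1/10] . (h_X, h_Y, h_Z) = 1
  [-9/20, -2/5, 9/10] . (h_X, h_Y, h_Z) = 1

Solving yields:
  h_X = 11620/2329
  h_Y = 11840/2329
  h_Z = 13660/2329

Starting state is X, so the expected hitting time is h_X = 11620/2329.

Answer: 11620/2329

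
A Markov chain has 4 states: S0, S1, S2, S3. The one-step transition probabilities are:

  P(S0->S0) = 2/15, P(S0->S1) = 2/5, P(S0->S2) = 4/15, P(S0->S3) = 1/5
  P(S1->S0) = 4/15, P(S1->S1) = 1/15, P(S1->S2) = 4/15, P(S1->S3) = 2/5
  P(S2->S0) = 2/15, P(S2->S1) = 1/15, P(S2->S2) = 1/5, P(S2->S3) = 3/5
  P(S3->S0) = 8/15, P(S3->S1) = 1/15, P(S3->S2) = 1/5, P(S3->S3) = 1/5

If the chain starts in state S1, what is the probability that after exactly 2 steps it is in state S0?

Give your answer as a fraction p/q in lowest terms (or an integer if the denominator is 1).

Computing P^2 by repeated multiplication:
P^1 =
  S0: [2/15, 2/5, 4/15, 1/5]
  S1: [4/15, 1/15, 4/15, 2/5]
  S2: [2/15, 1/15, 1/5, 3/5]
  S3: [8/15, 1/15, 1/5, 1/5]
P^2 =
  S0: [4/15, 1/9, 53/225, 29/75]
  S1: [68/225, 7/45, 2/9, 8/25]
  S2: [86/225, 1/9, 16/75, 22/75]
  S3: [2/9, 11/45, 6/25, 22/75]

(P^2)[S1 -> S0] = 68/225

Answer: 68/225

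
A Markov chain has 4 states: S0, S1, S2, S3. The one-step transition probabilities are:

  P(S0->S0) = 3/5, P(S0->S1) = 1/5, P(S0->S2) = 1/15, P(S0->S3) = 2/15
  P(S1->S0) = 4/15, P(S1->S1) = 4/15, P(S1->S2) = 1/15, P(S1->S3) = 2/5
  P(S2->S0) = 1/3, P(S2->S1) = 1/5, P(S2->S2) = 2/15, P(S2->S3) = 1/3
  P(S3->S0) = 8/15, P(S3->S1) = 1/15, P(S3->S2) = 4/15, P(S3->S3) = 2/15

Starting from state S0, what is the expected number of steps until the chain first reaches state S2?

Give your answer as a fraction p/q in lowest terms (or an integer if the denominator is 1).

Let h_i = expected steps to first reach S2 from state i.
Boundary: h_S2 = 0.
First-step equations for the other states:
  h_S0 = 1 + 3/5*h_S0 + 1/5*h_S1 + 1/15*h_S2 + 2/15*h_S3
  h_S1 = 1 + 4/15*h_S0 + 4/15*h_S1 + 1/15*h_S2 + 2/5*h_S3
  h_S3 = 1 + 8/15*h_S0 + 1/15*h_S1 + 4/15*h_S2 + 2/15*h_S3

Substituting h_S2 = 0 and rearranging gives the linear system (I - Q) h = 1:
  [2/5, -1/5, -2/15] . (h_S0, h_S1, h_S3) = 1
  [-4/15, 11/15, -2/5] . (h_S0, h_S1, h_S3) = 1
  [-8/15, -1/15, 13/15] . (h_S0, h_S1, h_S3) = 1

Solving yields:
  h_S0 = 1635/169
  h_S1 = 1545/169
  h_S3 = 1320/169

Starting state is S0, so the expected hitting time is h_S0 = 1635/169.

Answer: 1635/169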